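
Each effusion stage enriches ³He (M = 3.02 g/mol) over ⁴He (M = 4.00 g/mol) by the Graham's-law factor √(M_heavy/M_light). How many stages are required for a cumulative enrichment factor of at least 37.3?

Per stage α = (4.00/3.02)^(1/2) = 1.32450^0.5, giving ln α = 0.1405.
Need α^N ≥ 37.3 ⇒ N ≥ ln(37.3) / ln α = 3.619 / 0.1405 = 25.75.
Minimum whole number of stages: N = 26.

26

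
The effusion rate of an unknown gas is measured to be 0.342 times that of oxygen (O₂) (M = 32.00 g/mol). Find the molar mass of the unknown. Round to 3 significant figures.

274 g/mol

By Graham's law, rate_X/rate_O₂ = √(M_O₂/M_X).
0.342 = √(32.00/M_X)
M_X = 32.00 / 0.342² = 32.00 / 0.1170 = 274 g/mol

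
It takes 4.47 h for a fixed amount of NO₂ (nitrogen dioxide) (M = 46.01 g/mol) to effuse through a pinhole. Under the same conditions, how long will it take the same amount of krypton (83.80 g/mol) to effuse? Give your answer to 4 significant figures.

6.033 h

Using Graham's law: t_Kr/t_NO₂ = √(M_Kr/M_NO₂) = √(83.80/46.01) = √1.821 = 1.350.
So the time for Kr is 4.47 × 1.350 = 6.033 h.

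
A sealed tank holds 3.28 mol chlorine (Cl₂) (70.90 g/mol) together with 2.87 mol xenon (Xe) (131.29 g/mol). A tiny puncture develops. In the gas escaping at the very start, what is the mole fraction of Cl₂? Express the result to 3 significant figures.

0.609

The effusion rate of species i is ∝ p_i/√M_i ∝ n_i/√M_i.
x_Cl₂(eff) = (n_Cl₂/√M_Cl₂) / (n_Cl₂/√M_Cl₂ + n_Xe/√M_Xe)
= (3.28/√70.90) / (3.28/√70.90 + 2.87/√131.29) = 0.3895/(0.3895 + 0.2505) = 0.609.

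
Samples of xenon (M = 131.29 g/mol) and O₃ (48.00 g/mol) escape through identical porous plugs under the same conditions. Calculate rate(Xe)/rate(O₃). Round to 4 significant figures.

0.6047

Graham's law gives rate_Xe/rate_O₃ = √(M_O₃/M_Xe) = √(48.00/131.29) = √0.3656 = 0.6047.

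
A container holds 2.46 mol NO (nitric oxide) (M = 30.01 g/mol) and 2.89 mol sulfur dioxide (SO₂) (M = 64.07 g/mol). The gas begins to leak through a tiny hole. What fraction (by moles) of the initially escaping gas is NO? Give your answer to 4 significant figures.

0.5543

Each component's effusion rate ∝ (its partial pressure)·(1/√M) ∝ n_i/√M_i.
Mole fraction of NO in the effusate = (n_NO/√M_NO) / (n_NO/√M_NO + n_SO₂/√M_SO₂)
= (2.46/√30.01) / (2.46/√30.01 + 2.89/√64.07) = 0.4491/(0.4491 + 0.3611) = 0.5543.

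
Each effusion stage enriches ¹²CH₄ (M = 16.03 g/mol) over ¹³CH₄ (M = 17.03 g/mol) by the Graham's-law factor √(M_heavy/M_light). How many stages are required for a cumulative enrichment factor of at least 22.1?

103

With α = √(17.03/16.03) per stage, ln α = ½ ln(1.06238) = 0.03026.
Need α^N ≥ 22.1 ⇒ N ≥ ln(22.1) / ln α = 3.096 / 0.03026 = 102.31.
Rounding up, N = 103 stages.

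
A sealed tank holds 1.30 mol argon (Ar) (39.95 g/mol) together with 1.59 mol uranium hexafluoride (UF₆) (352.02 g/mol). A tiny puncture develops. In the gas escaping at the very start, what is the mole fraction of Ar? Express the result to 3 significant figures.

0.708

Effusion rate of each component ∝ n_i/√M_i (partial pressure × 1/√M).
Mole fraction of Ar in the effusate = (n_Ar/√M_Ar) / (n_Ar/√M_Ar + n_UF₆/√M_UF₆)
= (1.30/√39.95) / (1.30/√39.95 + 1.59/√352.02) = 0.2057/(0.2057 + 0.08474) = 0.708.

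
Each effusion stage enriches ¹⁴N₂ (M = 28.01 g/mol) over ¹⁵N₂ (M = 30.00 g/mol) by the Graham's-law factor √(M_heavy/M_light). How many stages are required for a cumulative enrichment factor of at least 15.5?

80

Single-stage factor α = √(30.00/28.01), so ln α = ½ ln(1.07105) = 0.03432.
Need α^N ≥ 15.5 ⇒ N ≥ ln(15.5) / ln α = 2.741 / 0.03432 = 79.87.
Minimum whole number of stages: N = 80.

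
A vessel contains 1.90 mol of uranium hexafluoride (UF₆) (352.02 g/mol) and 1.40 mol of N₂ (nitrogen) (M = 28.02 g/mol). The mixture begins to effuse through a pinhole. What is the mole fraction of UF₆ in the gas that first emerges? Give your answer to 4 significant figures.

0.2769

Effusion rate of each component ∝ n_i/√M_i (partial pressure × 1/√M).
Mole fraction of UF₆ in the effusate = (n_UF₆/√M_UF₆) / (n_UF₆/√M_UF₆ + n_N₂/√M_N₂)
= (1.90/√352.02) / (1.90/√352.02 + 1.40/√28.02) = 0.1013/(0.1013 + 0.2645) = 0.2769.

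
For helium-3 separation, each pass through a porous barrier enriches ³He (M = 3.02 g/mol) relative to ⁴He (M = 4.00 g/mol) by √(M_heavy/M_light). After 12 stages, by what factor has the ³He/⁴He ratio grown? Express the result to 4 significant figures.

5.399

After 12 stages the ratio has grown by (√(4.00/3.02))^12 = (4.00/3.02)^(12/2).
= 1.32450^6 = 5.399.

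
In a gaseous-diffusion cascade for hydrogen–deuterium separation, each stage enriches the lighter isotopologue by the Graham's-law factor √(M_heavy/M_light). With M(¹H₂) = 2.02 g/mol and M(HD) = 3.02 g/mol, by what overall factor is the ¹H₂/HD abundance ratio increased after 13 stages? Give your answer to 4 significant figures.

The single-stage factor is √(M_heavy/M_light), so 13 stages give [√(3.02/2.02)]^13 = (3.02/2.02)^(13/2).
= 1.49505^(13/2) = 13.65.

13.65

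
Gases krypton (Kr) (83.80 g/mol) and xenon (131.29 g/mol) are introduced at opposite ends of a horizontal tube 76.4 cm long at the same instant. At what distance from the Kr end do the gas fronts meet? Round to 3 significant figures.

42.5 cm

The fronts meet when d_Kr + d_Xe = L with d_Kr/d_Xe = √(M_Xe/M_Kr) (Graham's law). Here √(M_Xe/M_Kr) = √(131.29/83.80) = 1.252.
With d_Kr + d_Xe = 76.4 cm, d_Xe = 76.4/(1 + 1.252) = 33.93 cm.
d_Kr = 76.4 − 33.93 = 42.5 cm.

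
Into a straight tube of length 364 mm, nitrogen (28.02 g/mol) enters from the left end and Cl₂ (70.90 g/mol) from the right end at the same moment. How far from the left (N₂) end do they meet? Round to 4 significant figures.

In equal time, each gas travels a distance ∝ its rate ∝ 1/√M, so d_N₂/d_Cl₂ = √(M_Cl₂/M_N₂) = √(70.90/28.02) = 1.591.
With d_N₂ + d_Cl₂ = 364 mm, d_Cl₂ = 364/(1 + 1.591) = 140.5 mm.
d_N₂ = 364 − 140.5 = 223.5 mm.

223.5 mm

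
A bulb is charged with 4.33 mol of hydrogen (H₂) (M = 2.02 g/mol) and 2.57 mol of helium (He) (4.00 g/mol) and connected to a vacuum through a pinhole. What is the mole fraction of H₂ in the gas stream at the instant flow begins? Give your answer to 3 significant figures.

The effusion rate of species i is ∝ p_i/√M_i ∝ n_i/√M_i.
So x_H₂ in the escaping gas = (n_H₂/√M_H₂) / Σ(n_i/√M_i)
= (4.33/√2.02) / (4.33/√2.02 + 2.57/√4.00) = 3.047/(3.047 + 1.285) = 0.703.

0.703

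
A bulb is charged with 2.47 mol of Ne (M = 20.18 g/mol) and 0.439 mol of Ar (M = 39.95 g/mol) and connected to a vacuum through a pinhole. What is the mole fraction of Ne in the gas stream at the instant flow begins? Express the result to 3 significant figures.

0.888

The effusion rate of species i is ∝ p_i/√M_i ∝ n_i/√M_i.
x_Ne(eff) = (n_Ne/√M_Ne) / (n_Ne/√M_Ne + n_Ar/√M_Ar)
= (2.47/√20.18) / (2.47/√20.18 + 0.439/√39.95) = 0.5498/(0.5498 + 0.06946) = 0.888.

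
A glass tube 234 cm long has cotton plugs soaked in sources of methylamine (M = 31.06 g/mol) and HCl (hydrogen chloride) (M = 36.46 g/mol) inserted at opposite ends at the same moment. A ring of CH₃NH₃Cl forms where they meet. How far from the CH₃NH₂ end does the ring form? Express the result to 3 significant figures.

Graham's law gives d_CH₃NH₂/d_HCl = rate_CH₃NH₂/rate_HCl = √(M_HCl/M_CH₃NH₂) = √(36.46/31.06) = 1.083.
With d_CH₃NH₂ + d_HCl = 234 cm, d_HCl = 234/(1 + 1.083) = 112.3 cm.
d_CH₃NH₂ = 234 − 112.3 = 122 cm.

122 cm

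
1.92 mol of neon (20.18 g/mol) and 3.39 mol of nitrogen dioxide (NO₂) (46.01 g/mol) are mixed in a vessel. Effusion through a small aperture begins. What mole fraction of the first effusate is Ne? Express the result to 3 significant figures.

Effusion rate of each component ∝ n_i/√M_i (partial pressure × 1/√M).
So x_Ne in the escaping gas = (n_Ne/√M_Ne) / Σ(n_i/√M_i)
= (1.92/√20.18) / (1.92/√20.18 + 3.39/√46.01) = 0.4274/(0.4274 + 0.4998) = 0.461.

0.461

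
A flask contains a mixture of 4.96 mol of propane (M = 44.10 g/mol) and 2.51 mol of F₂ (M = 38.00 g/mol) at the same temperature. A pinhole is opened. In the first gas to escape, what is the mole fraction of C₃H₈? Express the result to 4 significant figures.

The effusion rate of species i is ∝ p_i/√M_i ∝ n_i/√M_i.
So x_C₃H₈ in the escaping gas = (n_C₃H₈/√M_C₃H₈) / Σ(n_i/√M_i)
= (4.96/√44.10) / (4.96/√44.10 + 2.51/√38.00) = 0.7469/(0.7469 + 0.4072) = 0.6472.

0.6472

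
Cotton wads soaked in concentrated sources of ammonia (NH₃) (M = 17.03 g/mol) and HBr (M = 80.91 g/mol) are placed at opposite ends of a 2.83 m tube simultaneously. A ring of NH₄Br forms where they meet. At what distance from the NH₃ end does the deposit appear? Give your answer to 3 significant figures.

Graham's law gives d_NH₃/d_HBr = rate_NH₃/rate_HBr = √(M_HBr/M_NH₃) = √(80.91/17.03) = 2.180.
With d_NH₃ + d_HBr = 2.83 m, d_HBr = 2.83/(1 + 2.180) = 0.8900 m.
d_NH₃ = 2.83 − 0.8900 = 1.94 m.

1.94 m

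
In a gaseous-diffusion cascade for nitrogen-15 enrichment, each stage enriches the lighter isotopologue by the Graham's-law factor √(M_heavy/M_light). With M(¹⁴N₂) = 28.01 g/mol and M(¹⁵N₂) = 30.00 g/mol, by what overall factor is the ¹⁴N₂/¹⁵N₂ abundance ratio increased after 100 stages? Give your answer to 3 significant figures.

After 100 stages the ratio has grown by (√(30.00/28.01))^100 = (30.00/28.01)^(100/2).
= 1.07105^50 = 30.9.

30.9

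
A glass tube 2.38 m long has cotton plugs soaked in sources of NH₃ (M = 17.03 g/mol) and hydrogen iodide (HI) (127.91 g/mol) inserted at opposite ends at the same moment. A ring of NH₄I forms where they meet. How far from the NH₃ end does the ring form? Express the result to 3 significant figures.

1.74 m

The fronts meet when d_NH₃ + d_HI = L with d_NH₃/d_HI = √(M_HI/M_NH₃) (Graham's law). Here √(M_HI/M_NH₃) = √(127.91/17.03) = 2.741.
With d_NH₃ + d_HI = 2.38 m, d_HI = 2.38/(1 + 2.741) = 0.6363 m.
d_NH₃ = 2.38 − 0.6363 = 1.74 m.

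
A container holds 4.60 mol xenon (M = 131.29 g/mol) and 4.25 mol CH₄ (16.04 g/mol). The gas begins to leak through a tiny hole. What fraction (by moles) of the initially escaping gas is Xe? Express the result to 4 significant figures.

0.2745

The effusion rate of species i is ∝ p_i/√M_i ∝ n_i/√M_i.
x_Xe(eff) = (n_Xe/√M_Xe) / (n_Xe/√M_Xe + n_CH₄/√M_CH₄)
= (4.60/√131.29) / (4.60/√131.29 + 4.25/√16.04) = 0.4015/(0.4015 + 1.061) = 0.2745.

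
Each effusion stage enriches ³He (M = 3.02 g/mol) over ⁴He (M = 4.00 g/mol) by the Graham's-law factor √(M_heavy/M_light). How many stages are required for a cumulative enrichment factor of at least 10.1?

17

Single-stage factor α = √(4.00/3.02), so ln α = ½ ln(1.32450) = 0.1405.
Need α^N ≥ 10.1 ⇒ N ≥ ln(10.1) / ln α = 2.313 / 0.1405 = 16.46.
Minimum whole number of stages: N = 17.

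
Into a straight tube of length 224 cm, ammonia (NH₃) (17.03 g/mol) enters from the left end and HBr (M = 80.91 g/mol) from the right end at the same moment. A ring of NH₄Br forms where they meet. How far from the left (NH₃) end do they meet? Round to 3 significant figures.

154 cm

Graham's law gives d_NH₃/d_HBr = rate_NH₃/rate_HBr = √(M_HBr/M_NH₃) = √(80.91/17.03) = 2.180.
With d_NH₃ + d_HBr = 224 cm, d_HBr = 224/(1 + 2.180) = 70.45 cm.
d_NH₃ = 224 − 70.45 = 154 cm.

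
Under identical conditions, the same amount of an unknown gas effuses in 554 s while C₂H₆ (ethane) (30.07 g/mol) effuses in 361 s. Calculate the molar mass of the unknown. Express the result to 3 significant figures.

70.8 g/mol

Since effusion rate ∝ 1/√M, t_X/t_C₂H₆ = √(M_X/M_C₂H₆).
554/361 = 1.535 = √(M_X/30.07)
M_X = 30.07 × 1.535² = 30.07 × 2.355 = 70.8 g/mol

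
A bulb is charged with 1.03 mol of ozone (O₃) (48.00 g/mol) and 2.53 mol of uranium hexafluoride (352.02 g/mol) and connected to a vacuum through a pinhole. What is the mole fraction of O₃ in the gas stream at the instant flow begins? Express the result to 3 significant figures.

0.524

Effusion rate of each component ∝ n_i/√M_i (partial pressure × 1/√M).
Mole fraction of O₃ in the effusate = (n_O₃/√M_O₃) / (n_O₃/√M_O₃ + n_UF₆/√M_UF₆)
= (1.03/√48.00) / (1.03/√48.00 + 2.53/√352.02) = 0.1487/(0.1487 + 0.1348) = 0.524.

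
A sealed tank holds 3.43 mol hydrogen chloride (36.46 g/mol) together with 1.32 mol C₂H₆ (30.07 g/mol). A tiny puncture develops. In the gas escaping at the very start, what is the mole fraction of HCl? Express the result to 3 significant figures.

The effusion rate of species i is ∝ p_i/√M_i ∝ n_i/√M_i.
So x_HCl in the escaping gas = (n_HCl/√M_HCl) / Σ(n_i/√M_i)
= (3.43/√36.46) / (3.43/√36.46 + 1.32/√30.07) = 0.5680/(0.5680 + 0.2407) = 0.702.

0.702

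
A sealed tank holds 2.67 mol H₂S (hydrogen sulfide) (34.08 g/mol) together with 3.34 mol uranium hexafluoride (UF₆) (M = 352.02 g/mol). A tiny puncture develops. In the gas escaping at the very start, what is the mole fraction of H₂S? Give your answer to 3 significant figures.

Each component's effusion rate ∝ (its partial pressure)·(1/√M) ∝ n_i/√M_i.
So x_H₂S in the escaping gas = (n_H₂S/√M_H₂S) / Σ(n_i/√M_i)
= (2.67/√34.08) / (2.67/√34.08 + 3.34/√352.02) = 0.4574/(0.4574 + 0.1780) = 0.720.

0.720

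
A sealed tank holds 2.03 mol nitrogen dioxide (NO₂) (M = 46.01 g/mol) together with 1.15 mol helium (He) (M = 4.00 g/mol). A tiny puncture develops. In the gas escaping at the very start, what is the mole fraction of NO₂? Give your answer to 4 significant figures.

The effusion rate of species i is ∝ p_i/√M_i ∝ n_i/√M_i.
x_NO₂(eff) = (n_NO₂/√M_NO₂) / (n_NO₂/√M_NO₂ + n_He/√M_He)
= (2.03/√46.01) / (2.03/√46.01 + 1.15/√4.00) = 0.2993/(0.2993 + 0.5750) = 0.3423.

0.3423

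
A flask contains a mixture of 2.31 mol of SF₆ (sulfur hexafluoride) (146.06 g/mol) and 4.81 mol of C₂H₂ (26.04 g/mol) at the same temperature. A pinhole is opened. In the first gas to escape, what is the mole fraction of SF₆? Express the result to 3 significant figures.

Effusion rate of each component ∝ n_i/√M_i (partial pressure × 1/√M).
So x_SF₆ in the escaping gas = (n_SF₆/√M_SF₆) / Σ(n_i/√M_i)
= (2.31/√146.06) / (2.31/√146.06 + 4.81/√26.04) = 0.1911/(0.1911 + 0.9426) = 0.169.

0.169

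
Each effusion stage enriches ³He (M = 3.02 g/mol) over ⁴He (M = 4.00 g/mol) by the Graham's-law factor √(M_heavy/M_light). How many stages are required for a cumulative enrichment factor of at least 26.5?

24

Per stage α = (4.00/3.02)^(1/2) = 1.32450^0.5, giving ln α = 0.1405.
Need α^N ≥ 26.5 ⇒ N ≥ ln(26.5) / ln α = 3.277 / 0.1405 = 23.32.
Rounding up, N = 24 stages.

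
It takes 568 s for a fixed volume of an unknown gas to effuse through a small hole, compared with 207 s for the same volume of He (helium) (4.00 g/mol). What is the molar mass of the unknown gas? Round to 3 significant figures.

30.1 g/mol

Since effusion rate ∝ 1/√M, t_X/t_He = √(M_X/M_He).
568/207 = 2.744 = √(M_X/4.00)
M_X = 4.00 × 2.744² = 4.00 × 7.529 = 30.1 g/mol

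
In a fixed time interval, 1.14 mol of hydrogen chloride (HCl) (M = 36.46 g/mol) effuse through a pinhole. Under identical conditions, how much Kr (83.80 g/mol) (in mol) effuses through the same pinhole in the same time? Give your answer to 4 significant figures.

0.7520 mol

Using Graham's law: rate_Kr/rate_HCl = √(M_HCl/M_Kr) = √(36.46/83.80) = √0.4351 = 0.6596.
So the amount for Kr is 1.14 × 0.6596 = 0.7520 mol.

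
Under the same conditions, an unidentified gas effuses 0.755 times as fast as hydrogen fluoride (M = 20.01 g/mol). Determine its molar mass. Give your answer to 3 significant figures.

From Graham's law, rate_X/rate_HF = √(M_HF/M_X).
0.755 = √(20.01/M_X)
M_X = 20.01 / 0.755² = 20.01 / 0.5700 = 35.1 g/mol

35.1 g/mol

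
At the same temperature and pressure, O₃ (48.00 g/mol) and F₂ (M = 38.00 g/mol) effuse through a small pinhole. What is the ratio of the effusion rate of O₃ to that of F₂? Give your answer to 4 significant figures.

By Graham's law, rate_O₃/rate_F₂ = √(M_F₂/M_O₃) = √(38.00/48.00) = √0.7917 = 0.8898.

0.8898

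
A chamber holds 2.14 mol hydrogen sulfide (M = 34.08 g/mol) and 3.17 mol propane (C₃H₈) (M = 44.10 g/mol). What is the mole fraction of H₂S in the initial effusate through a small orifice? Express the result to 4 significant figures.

Rate_i ∝ x_i/√M_i (Graham's law weighted by mole fraction), so the effusate composition follows n_i/√M_i.
So x_H₂S in the escaping gas = (n_H₂S/√M_H₂S) / Σ(n_i/√M_i)
= (2.14/√34.08) / (2.14/√34.08 + 3.17/√44.10) = 0.3666/(0.3666 + 0.4774) = 0.4344.

0.4344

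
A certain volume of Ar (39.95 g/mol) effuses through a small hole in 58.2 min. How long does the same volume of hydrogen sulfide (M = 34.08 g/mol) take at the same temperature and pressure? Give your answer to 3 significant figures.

53.8 min

From Graham's law, t_H₂S/t_Ar = √(M_H₂S/M_Ar) = √(34.08/39.95) = √0.8531 = 0.9236.
So the time for H₂S is 58.2 × 0.9236 = 53.8 min.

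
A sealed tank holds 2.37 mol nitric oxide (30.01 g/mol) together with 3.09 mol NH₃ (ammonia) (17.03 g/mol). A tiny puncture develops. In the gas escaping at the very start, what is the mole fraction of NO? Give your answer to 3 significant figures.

0.366

Each component's effusion rate ∝ (its partial pressure)·(1/√M) ∝ n_i/√M_i.
x_NO(eff) = (n_NO/√M_NO) / (n_NO/√M_NO + n_NH₃/√M_NH₃)
= (2.37/√30.01) / (2.37/√30.01 + 3.09/√17.03) = 0.4326/(0.4326 + 0.7488) = 0.366.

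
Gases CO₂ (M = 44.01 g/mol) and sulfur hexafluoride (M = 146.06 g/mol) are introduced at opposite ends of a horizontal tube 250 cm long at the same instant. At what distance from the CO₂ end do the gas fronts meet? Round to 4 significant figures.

161.4 cm

The fronts meet when d_CO₂ + d_SF₆ = L with d_CO₂/d_SF₆ = √(M_SF₆/M_CO₂) (Graham's law). Here √(M_SF₆/M_CO₂) = √(146.06/44.01) = 1.822.
With d_CO₂ + d_SF₆ = 250 cm, d_SF₆ = 250/(1 + 1.822) = 88.60 cm.
d_CO₂ = 250 − 88.60 = 161.4 cm.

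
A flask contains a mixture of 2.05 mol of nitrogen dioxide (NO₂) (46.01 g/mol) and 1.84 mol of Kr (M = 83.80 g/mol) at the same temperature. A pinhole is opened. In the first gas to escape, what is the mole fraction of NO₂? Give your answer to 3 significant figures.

The effusion rate of species i is ∝ p_i/√M_i ∝ n_i/√M_i.
x_NO₂(eff) = (n_NO₂/√M_NO₂) / (n_NO₂/√M_NO₂ + n_Kr/√M_Kr)
= (2.05/√46.01) / (2.05/√46.01 + 1.84/√83.80) = 0.3022/(0.3022 + 0.2010) = 0.601.

0.601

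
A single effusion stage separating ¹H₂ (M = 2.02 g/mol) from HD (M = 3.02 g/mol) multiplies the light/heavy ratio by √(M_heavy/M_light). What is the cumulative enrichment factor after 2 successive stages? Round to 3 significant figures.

1.50

After 2 stages the ratio has grown by (√(3.02/2.02))^2 = (3.02/2.02)^(2/2).
= 1.49505^1 = 1.50.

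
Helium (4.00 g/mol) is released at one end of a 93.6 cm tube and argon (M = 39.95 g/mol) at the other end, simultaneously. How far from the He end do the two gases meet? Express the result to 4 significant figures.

71.10 cm

Graham's law gives d_He/d_Ar = rate_He/rate_Ar = √(M_Ar/M_He) = √(39.95/4.00) = 3.160.
With d_He + d_Ar = 93.6 cm, d_Ar = 93.6/(1 + 3.160) = 22.50 cm.
d_He = 93.6 − 22.50 = 71.10 cm.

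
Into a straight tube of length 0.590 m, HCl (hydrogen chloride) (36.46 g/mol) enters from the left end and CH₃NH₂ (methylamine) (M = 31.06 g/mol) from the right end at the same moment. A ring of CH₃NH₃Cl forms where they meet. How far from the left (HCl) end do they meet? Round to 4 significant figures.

0.2832 m

Distances travelled in equal time are proportional to diffusion rates, so d_HCl/d_CH₃NH₂ = √(M_CH₃NH₂/M_HCl) = √(31.06/36.46) = 0.9230.
With d_HCl + d_CH₃NH₂ = 0.590 m, d_CH₃NH₂ = 0.590/(1 + 0.9230) = 0.3068 m.
d_HCl = 0.590 − 0.3068 = 0.2832 m.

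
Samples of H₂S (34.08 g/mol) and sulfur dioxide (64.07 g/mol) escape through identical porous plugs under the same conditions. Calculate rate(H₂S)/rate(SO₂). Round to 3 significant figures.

Using Graham's law: rate_H₂S/rate_SO₂ = √(M_SO₂/M_H₂S) = √(64.07/34.08) = √1.880 = 1.37.

1.37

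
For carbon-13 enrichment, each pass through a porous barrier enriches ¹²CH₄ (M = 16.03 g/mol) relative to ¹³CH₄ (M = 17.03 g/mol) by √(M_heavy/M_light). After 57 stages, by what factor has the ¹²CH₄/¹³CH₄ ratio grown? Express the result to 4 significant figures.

After 57 stages the ratio has grown by (√(17.03/16.03))^57 = (17.03/16.03)^(57/2).
= 1.06238^(57/2) = 5.611.

5.611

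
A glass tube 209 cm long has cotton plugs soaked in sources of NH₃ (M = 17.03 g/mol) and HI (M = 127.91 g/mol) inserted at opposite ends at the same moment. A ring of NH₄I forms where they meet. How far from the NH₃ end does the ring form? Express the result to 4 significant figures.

In equal time, each gas travels a distance ∝ its rate ∝ 1/√M, so d_NH₃/d_HI = √(M_HI/M_NH₃) = √(127.91/17.03) = 2.741.
With d_NH₃ + d_HI = 209 cm, d_HI = 209/(1 + 2.741) = 55.87 cm.
d_NH₃ = 209 − 55.87 = 153.1 cm.

153.1 cm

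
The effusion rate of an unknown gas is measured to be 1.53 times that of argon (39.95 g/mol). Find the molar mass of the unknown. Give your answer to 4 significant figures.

From Graham's law, rate_X/rate_Ar = √(M_Ar/M_X).
1.53 = √(39.95/M_X)
M_X = 39.95 / 1.53² = 39.95 / 2.341 = 17.07 g/mol

17.07 g/mol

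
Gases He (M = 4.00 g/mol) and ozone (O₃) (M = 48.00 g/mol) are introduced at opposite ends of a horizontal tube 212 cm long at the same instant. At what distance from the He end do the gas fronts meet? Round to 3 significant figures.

Distances travelled in equal time are proportional to diffusion rates, so d_He/d_O₃ = √(M_O₃/M_He) = √(48.00/4.00) = 3.464.
With d_He + d_O₃ = 212 cm, d_O₃ = 212/(1 + 3.464) = 47.49 cm.
d_He = 212 − 47.49 = 165 cm.

165 cm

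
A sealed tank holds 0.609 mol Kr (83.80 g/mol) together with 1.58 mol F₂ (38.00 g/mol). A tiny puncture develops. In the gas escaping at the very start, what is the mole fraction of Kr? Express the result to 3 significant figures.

The effusion rate of species i is ∝ p_i/√M_i ∝ n_i/√M_i.
So x_Kr in the escaping gas = (n_Kr/√M_Kr) / Σ(n_i/√M_i)
= (0.609/√83.80) / (0.609/√83.80 + 1.58/√38.00) = 0.06653/(0.06653 + 0.2563) = 0.206.

0.206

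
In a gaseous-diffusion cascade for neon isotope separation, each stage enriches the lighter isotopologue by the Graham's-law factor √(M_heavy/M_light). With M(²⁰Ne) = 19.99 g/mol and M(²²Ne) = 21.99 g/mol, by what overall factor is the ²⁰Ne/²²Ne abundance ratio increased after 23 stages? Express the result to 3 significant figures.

2.99

Overall factor = α^23 with α = √(21.99/19.99), i.e. (21.99/19.99)^(23/2).
= 1.10005^(23/2) = 2.99.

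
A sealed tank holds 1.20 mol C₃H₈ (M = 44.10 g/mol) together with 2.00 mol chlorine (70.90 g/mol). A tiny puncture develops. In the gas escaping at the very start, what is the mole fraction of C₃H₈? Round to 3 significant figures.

0.432

Effusion rate of each component ∝ n_i/√M_i (partial pressure × 1/√M).
Mole fraction of C₃H₈ in the effusate = (n_C₃H₈/√M_C₃H₈) / (n_C₃H₈/√M_C₃H₈ + n_Cl₂/√M_Cl₂)
= (1.20/√44.10) / (1.20/√44.10 + 2.00/√70.90) = 0.1807/(0.1807 + 0.2375) = 0.432.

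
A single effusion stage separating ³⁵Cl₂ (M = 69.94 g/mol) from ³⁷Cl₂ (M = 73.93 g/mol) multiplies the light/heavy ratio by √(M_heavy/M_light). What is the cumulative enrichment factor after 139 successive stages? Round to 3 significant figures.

47.3

After 139 stages the ratio has grown by (√(73.93/69.94))^139 = (73.93/69.94)^(139/2).
= 1.05705^(139/2) = 47.3.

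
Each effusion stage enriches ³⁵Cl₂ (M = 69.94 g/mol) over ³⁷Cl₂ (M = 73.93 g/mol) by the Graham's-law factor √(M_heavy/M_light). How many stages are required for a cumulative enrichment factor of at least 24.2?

115

With α = √(73.93/69.94) per stage, ln α = ½ ln(1.05705) = 0.02774.
Need α^N ≥ 24.2 ⇒ N ≥ ln(24.2) / ln α = 3.186 / 0.02774 = 114.86.
Rounding up, N = 115 stages.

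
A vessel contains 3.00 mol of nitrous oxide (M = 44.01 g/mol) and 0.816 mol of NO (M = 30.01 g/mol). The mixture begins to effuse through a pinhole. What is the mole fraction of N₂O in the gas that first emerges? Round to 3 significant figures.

0.752

The effusion rate of species i is ∝ p_i/√M_i ∝ n_i/√M_i.
x_N₂O(eff) = (n_N₂O/√M_N₂O) / (n_N₂O/√M_N₂O + n_NO/√M_NO)
= (3.00/√44.01) / (3.00/√44.01 + 0.816/√30.01) = 0.4522/(0.4522 + 0.1490) = 0.752.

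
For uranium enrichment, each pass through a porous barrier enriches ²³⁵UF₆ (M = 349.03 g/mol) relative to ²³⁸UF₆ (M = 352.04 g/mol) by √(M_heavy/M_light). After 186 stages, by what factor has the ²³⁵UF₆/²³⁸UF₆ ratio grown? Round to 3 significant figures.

Overall factor = α^186 with α = √(352.04/349.03), i.e. (352.04/349.03)^(186/2).
= 1.00862^93 = 2.22.

2.22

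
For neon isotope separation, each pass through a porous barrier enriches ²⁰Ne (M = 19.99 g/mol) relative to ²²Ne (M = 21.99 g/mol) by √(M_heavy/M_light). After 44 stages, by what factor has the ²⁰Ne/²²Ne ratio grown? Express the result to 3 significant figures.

8.15

Overall factor = α^44 with α = √(21.99/19.99), i.e. (21.99/19.99)^(44/2).
= 1.10005^22 = 8.15.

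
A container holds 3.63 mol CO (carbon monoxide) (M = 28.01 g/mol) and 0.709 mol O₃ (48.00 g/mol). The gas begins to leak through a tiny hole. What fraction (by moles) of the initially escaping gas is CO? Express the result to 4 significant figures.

Each component's effusion rate ∝ (its partial pressure)·(1/√M) ∝ n_i/√M_i.
Mole fraction of CO in the effusate = (n_CO/√M_CO) / (n_CO/√M_CO + n_O₃/√M_O₃)
= (3.63/√28.01) / (3.63/√28.01 + 0.709/√48.00) = 0.6859/(0.6859 + 0.1023) = 0.8702.

0.8702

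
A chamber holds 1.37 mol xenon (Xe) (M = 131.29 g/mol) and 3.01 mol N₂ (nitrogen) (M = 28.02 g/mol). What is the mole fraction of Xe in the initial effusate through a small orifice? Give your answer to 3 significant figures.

0.174

Each component's effusion rate ∝ (its partial pressure)·(1/√M) ∝ n_i/√M_i.
So x_Xe in the escaping gas = (n_Xe/√M_Xe) / Σ(n_i/√M_i)
= (1.37/√131.29) / (1.37/√131.29 + 3.01/√28.02) = 0.1196/(0.1196 + 0.5686) = 0.174.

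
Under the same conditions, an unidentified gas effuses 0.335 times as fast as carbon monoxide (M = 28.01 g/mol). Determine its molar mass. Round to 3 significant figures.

250 g/mol

By Graham's law, rate_X/rate_CO = √(M_CO/M_X).
0.335 = √(28.01/M_X)
M_X = 28.01 / 0.335² = 28.01 / 0.1122 = 250 g/mol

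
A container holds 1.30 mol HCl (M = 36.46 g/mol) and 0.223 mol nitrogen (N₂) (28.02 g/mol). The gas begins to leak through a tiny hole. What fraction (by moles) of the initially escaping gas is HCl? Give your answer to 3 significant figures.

Each component's effusion rate ∝ (its partial pressure)·(1/√M) ∝ n_i/√M_i.
So x_HCl in the escaping gas = (n_HCl/√M_HCl) / Σ(n_i/√M_i)
= (1.30/√36.46) / (1.30/√36.46 + 0.223/√28.02) = 0.2153/(0.2153 + 0.04213) = 0.836.

0.836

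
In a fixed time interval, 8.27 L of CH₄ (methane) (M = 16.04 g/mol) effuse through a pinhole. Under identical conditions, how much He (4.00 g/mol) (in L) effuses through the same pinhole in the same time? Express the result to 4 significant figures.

16.56 L

From Graham's law, rate_He/rate_CH₄ = √(M_CH₄/M_He) = √(16.04/4.00) = √4.010 = 2.002.
So the volume for He is 8.27 × 2.002 = 16.56 L.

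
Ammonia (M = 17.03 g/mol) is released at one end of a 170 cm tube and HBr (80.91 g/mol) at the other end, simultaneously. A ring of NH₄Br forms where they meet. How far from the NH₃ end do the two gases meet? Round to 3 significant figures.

117 cm

Distances travelled in equal time are proportional to diffusion rates, so d_NH₃/d_HBr = √(M_HBr/M_NH₃) = √(80.91/17.03) = 2.180.
With d_NH₃ + d_HBr = 170 cm, d_HBr = 170/(1 + 2.180) = 53.46 cm.
d_NH₃ = 170 − 53.46 = 117 cm.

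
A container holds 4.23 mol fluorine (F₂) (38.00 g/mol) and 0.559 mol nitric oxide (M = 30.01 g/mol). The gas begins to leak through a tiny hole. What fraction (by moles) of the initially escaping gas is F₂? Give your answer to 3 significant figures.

0.871

The effusion rate of species i is ∝ p_i/√M_i ∝ n_i/√M_i.
x_F₂(eff) = (n_F₂/√M_F₂) / (n_F₂/√M_F₂ + n_NO/√M_NO)
= (4.23/√38.00) / (4.23/√38.00 + 0.559/√30.01) = 0.6862/(0.6862 + 0.1020) = 0.871.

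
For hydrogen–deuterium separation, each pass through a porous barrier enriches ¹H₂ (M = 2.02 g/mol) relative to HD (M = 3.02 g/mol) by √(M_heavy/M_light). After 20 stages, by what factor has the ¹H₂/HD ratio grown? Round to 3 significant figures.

Each stage multiplies the ratio by α = √(3.02/2.02), so after 20 stages the overall factor is α^20 = (3.02/2.02)^(20/2).
= 1.49505^10 = 55.8.

55.8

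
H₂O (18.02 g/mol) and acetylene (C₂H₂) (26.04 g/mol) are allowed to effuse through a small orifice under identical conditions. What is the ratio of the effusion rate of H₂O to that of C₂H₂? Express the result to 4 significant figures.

1.202

From Graham's law, rate_H₂O/rate_C₂H₂ = √(M_C₂H₂/M_H₂O) = √(26.04/18.02) = √1.445 = 1.202.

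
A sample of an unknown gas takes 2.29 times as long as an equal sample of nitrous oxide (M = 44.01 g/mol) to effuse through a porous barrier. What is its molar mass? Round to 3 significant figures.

231 g/mol

Graham's law gives t_X/t_N₂O = √(M_X/M_N₂O).
2.29 = √(M_X/44.01)
M_X = 44.01 × 2.29² = 44.01 × 5.244 = 231 g/mol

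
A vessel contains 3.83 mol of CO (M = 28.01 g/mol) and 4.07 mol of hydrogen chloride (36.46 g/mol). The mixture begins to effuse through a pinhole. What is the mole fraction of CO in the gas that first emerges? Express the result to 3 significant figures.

Rate_i ∝ x_i/√M_i (Graham's law weighted by mole fraction), so the effusate composition follows n_i/√M_i.
So x_CO in the escaping gas = (n_CO/√M_CO) / Σ(n_i/√M_i)
= (3.83/√28.01) / (3.83/√28.01 + 4.07/√36.46) = 0.7237/(0.7237 + 0.6740) = 0.518.

0.518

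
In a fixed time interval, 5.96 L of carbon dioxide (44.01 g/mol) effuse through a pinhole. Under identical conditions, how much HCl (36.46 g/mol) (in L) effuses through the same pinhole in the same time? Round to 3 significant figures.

6.55 L

By Graham's law, rate_HCl/rate_CO₂ = √(M_CO₂/M_HCl) = √(44.01/36.46) = √1.207 = 1.099.
So the volume for HCl is 5.96 × 1.099 = 6.55 L.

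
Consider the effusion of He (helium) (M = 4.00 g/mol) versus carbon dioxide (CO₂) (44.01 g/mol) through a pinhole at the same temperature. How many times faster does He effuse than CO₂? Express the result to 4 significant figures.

3.317

Since effusion rate ∝ 1/√M, rate_He/rate_CO₂ = √(M_CO₂/M_He) = √(44.01/4.00) = √11.00 = 3.317.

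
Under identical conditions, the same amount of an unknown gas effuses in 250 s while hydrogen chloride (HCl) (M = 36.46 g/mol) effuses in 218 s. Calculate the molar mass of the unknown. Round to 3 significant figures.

Using Graham's law: t_X/t_HCl = √(M_X/M_HCl).
250/218 = 1.147 = √(M_X/36.46)
M_X = 36.46 × 1.147² = 36.46 × 1.315 = 47.9 g/mol

47.9 g/mol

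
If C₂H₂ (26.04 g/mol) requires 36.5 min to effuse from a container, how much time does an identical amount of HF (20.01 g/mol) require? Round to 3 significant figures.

32.0 min

Graham's law gives t_HF/t_C₂H₂ = √(M_HF/M_C₂H₂) = √(20.01/26.04) = √0.7684 = 0.8766.
So the time for HF is 36.5 × 0.8766 = 32.0 min.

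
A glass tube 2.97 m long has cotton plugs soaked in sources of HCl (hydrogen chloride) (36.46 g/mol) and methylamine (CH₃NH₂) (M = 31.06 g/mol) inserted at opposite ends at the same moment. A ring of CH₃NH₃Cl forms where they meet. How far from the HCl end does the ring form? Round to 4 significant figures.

1.426 m

In equal time, each gas travels a distance ∝ its rate ∝ 1/√M, so d_HCl/d_CH₃NH₂ = √(M_CH₃NH₂/M_HCl) = √(31.06/36.46) = 0.9230.
With d_HCl + d_CH₃NH₂ = 2.97 m, d_CH₃NH₂ = 2.97/(1 + 0.9230) = 1.544 m.
d_HCl = 2.97 − 1.544 = 1.426 m.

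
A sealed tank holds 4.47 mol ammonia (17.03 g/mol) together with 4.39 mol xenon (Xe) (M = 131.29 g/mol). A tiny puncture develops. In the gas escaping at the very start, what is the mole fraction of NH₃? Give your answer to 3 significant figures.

Rate_i ∝ x_i/√M_i (Graham's law weighted by mole fraction), so the effusate composition follows n_i/√M_i.
x_NH₃(eff) = (n_NH₃/√M_NH₃) / (n_NH₃/√M_NH₃ + n_Xe/√M_Xe)
= (4.47/√17.03) / (4.47/√17.03 + 4.39/√131.29) = 1.083/(1.083 + 0.3831) = 0.739.

0.739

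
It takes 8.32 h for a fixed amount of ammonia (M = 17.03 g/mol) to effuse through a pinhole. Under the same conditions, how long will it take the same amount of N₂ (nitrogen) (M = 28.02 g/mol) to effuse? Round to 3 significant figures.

10.7 h

Using Graham's law: t_N₂/t_NH₃ = √(M_N₂/M_NH₃) = √(28.02/17.03) = √1.645 = 1.283.
So the time for N₂ is 8.32 × 1.283 = 10.7 h.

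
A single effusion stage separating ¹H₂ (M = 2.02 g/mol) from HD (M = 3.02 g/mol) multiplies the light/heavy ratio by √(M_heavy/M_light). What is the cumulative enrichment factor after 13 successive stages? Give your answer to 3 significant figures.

Each stage multiplies the ratio by α = √(3.02/2.02), so after 13 stages the overall factor is α^13 = (3.02/2.02)^(13/2).
= 1.49505^(13/2) = 13.7.

13.7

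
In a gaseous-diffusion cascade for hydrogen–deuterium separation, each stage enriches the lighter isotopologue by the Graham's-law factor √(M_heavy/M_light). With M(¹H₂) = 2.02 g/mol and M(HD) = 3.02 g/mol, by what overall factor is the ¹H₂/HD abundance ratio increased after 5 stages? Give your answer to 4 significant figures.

After 5 stages the ratio has grown by (√(3.02/2.02))^5 = (3.02/2.02)^(5/2).
= 1.49505^(5/2) = 2.733.

2.733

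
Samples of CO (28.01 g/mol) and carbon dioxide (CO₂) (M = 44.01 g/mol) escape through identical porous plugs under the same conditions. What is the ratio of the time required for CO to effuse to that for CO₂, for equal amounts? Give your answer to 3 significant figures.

Since effusion rate ∝ 1/√M, t_CO/t_CO₂ = √(M_CO/M_CO₂) = √(28.01/44.01) = √0.6364 = 0.798.

0.798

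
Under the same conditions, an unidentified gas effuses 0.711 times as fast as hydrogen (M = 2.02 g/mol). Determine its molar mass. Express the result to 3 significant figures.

4.00 g/mol

Using Graham's law: rate_X/rate_H₂ = √(M_H₂/M_X).
0.711 = √(2.02/M_X)
M_X = 2.02 / 0.711² = 2.02 / 0.5055 = 4.00 g/mol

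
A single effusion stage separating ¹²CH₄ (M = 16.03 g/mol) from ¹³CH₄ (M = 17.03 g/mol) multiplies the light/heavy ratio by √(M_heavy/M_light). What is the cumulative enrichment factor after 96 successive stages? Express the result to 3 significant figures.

Overall factor = α^96 with α = √(17.03/16.03), i.e. (17.03/16.03)^(96/2).
= 1.06238^48 = 18.3.

18.3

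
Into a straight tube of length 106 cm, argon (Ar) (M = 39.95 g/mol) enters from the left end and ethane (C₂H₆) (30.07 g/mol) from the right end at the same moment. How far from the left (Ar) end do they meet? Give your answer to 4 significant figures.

49.24 cm

The fronts meet when d_Ar + d_C₂H₆ = L with d_Ar/d_C₂H₆ = √(M_C₂H₆/M_Ar) (Graham's law). Here √(M_C₂H₆/M_Ar) = √(30.07/39.95) = 0.8676.
With d_Ar + d_C₂H₆ = 106 cm, d_C₂H₆ = 106/(1 + 0.8676) = 56.76 cm.
d_Ar = 106 − 56.76 = 49.24 cm.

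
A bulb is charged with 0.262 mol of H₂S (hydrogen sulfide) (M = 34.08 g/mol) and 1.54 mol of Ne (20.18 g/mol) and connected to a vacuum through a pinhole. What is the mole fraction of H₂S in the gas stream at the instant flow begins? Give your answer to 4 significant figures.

0.1158

Rate_i ∝ x_i/√M_i (Graham's law weighted by mole fraction), so the effusate composition follows n_i/√M_i.
Mole fraction of H₂S in the effusate = (n_H₂S/√M_H₂S) / (n_H₂S/√M_H₂S + n_Ne/√M_Ne)
= (0.262/√34.08) / (0.262/√34.08 + 1.54/√20.18) = 0.04488/(0.04488 + 0.3428) = 0.1158.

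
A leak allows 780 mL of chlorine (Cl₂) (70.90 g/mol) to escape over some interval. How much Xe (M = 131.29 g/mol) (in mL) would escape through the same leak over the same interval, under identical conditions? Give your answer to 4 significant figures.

573.2 mL

From Graham's law, rate_Xe/rate_Cl₂ = √(M_Cl₂/M_Xe) = √(70.90/131.29) = √0.5400 = 0.7349.
So the volume for Xe is 780 × 0.7349 = 573.2 mL.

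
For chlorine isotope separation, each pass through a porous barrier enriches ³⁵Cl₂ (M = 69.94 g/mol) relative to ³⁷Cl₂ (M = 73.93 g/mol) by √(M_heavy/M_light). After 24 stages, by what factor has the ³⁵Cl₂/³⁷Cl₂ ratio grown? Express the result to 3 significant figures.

1.95

The single-stage factor is √(M_heavy/M_light), so 24 stages give [√(73.93/69.94)]^24 = (73.93/69.94)^(24/2).
= 1.05705^12 = 1.95.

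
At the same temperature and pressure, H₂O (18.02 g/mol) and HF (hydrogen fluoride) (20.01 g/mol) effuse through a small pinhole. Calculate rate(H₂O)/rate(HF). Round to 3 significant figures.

1.05

By Graham's law, rate_H₂O/rate_HF = √(M_HF/M_H₂O) = √(20.01/18.02) = √1.110 = 1.05.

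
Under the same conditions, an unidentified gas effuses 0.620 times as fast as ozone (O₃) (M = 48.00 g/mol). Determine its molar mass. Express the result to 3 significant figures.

Graham's law gives rate_X/rate_O₃ = √(M_O₃/M_X).
0.620 = √(48.00/M_X)
M_X = 48.00 / 0.620² = 48.00 / 0.3844 = 125 g/mol

125 g/mol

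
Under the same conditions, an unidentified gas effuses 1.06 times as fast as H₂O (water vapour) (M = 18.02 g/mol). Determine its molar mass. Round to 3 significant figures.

From Graham's law, rate_X/rate_H₂O = √(M_H₂O/M_X).
1.06 = √(18.02/M_X)
M_X = 18.02 / 1.06² = 18.02 / 1.124 = 16.0 g/mol

16.0 g/mol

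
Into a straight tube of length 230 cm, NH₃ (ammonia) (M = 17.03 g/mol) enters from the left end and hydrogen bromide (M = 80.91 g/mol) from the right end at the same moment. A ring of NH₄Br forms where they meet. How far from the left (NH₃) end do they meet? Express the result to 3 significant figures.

158 cm

In equal time, each gas travels a distance ∝ its rate ∝ 1/√M, so d_NH₃/d_HBr = √(M_HBr/M_NH₃) = √(80.91/17.03) = 2.180.
With d_NH₃ + d_HBr = 230 cm, d_HBr = 230/(1 + 2.180) = 72.33 cm.
d_NH₃ = 230 − 72.33 = 158 cm.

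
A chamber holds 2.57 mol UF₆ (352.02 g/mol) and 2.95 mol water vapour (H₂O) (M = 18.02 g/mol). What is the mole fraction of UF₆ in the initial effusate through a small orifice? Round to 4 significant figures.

0.1647

The effusion rate of species i is ∝ p_i/√M_i ∝ n_i/√M_i.
Mole fraction of UF₆ in the effusate = (n_UF₆/√M_UF₆) / (n_UF₆/√M_UF₆ + n_H₂O/√M_H₂O)
= (2.57/√352.02) / (2.57/√352.02 + 2.95/√18.02) = 0.1370/(0.1370 + 0.6949) = 0.1647.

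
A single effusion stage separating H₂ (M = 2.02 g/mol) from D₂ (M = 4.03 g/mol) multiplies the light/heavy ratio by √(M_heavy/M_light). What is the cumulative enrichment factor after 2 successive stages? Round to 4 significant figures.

Each stage multiplies the ratio by α = √(4.03/2.02), so after 2 stages the overall factor is α^2 = (4.03/2.02)^(2/2).
= 1.99505^1 = 1.995.

1.995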